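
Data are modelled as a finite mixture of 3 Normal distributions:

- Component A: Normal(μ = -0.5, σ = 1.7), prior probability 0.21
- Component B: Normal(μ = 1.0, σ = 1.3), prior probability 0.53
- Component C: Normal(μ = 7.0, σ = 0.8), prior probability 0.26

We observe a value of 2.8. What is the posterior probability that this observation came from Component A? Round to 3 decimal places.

Posterior ∝ prior × likelihood, so P(k | x) ∝ P(Z=k) f_k(x); normalise over all components.
Normal densities:
  f_A = 0.0356627
  f_B = 0.117669
  f_C = 5.16059e-07
Prior × likelihood for each component:
  P(Z=A)·f_A = 0.21 × 0.0356627 = 0.00748917
  P(Z=B)·f_B = 0.53 × 0.117669 = 0.0623644
  P(Z=C)·f_C = 0.26 × 5.16059e-07 = 1.34175e-07
Sum: 0.00748917 + 0.0623644 + 1.34175e-07 = 0.0698537
P(Component A | the observation) ≈ 0.107

0.107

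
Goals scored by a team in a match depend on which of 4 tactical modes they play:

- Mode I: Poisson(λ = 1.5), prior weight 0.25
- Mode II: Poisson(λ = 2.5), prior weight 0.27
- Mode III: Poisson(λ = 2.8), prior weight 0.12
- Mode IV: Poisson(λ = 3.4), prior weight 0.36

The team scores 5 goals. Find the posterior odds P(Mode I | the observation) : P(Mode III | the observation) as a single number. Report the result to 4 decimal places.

The posterior odds equal the prior odds times the likelihood ratio: (w_i/w_j)·(f_i(x)/f_j(x)).
Evaluate each component's likelihood at the observed value:
  p_I = e^(−1.5)·1.5^5/5! = 0.01412
  p_II = e^(−2.5)·2.5^5/5! = 0.0668009
  p_III = e^(−2.8)·2.8^5/5! = 0.0872136
  p_IV = e^(−3.4)·3.4^5/5! = 0.126361
Odds = (0.25/0.12) × (0.01412/0.0872136) = 2.08333 × 0.161901 ≈ 0.3373

0.3373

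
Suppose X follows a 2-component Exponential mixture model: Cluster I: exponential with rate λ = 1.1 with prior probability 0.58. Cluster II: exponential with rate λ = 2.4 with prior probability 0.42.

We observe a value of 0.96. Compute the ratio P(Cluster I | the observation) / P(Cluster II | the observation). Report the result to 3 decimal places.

2.205

Posterior odds = (w_i f_i(x)) / (w_j f_j(x)); the normalising sum cancels.
Evaluate each component's likelihood at the observed value:
  L_I = 1.1·e^(−1.1·0.96) = 1.1·e^(−1.0560) = 0.382629
  L_II = 2.4·e^(−2.4·0.96) = 2.4·e^(−2.3040) = 0.239661
Odds = (0.58/0.42) × (0.382629/0.239661) = 1.38095 × 1.59654 ≈ 2.205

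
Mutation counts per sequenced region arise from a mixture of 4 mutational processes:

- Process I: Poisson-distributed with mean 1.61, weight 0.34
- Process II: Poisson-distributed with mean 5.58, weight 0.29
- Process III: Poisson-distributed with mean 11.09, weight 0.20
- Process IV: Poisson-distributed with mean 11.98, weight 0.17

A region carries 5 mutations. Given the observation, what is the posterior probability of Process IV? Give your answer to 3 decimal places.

0.035

Apply Bayes' rule: the posterior for each component is proportional to its prior times its likelihood at x.
Component likelihoods at x = 5 mutations:
  f_I = 0.0180191
  f_II = 0.17007
  f_III = 0.0213379
  f_IV = 0.0128901
Prior × likelihood for each component:
  π_I·f_I = 0.34 × 0.0180191 = 0.00612651
  π_II·f_II = 0.29 × 0.17007 = 0.0493202
  π_III·f_III = 0.20 × 0.0213379 = 0.00426757
  π_IV·f_IV = 0.17 × 0.0128901 = 0.00219131
Marginal: 0.00612651 + 0.0493202 + 0.00426757 + 0.00219131 = 0.0619056
So the posterior for Process IV is 0.00219131 / 0.0619056 ≈ 0.035.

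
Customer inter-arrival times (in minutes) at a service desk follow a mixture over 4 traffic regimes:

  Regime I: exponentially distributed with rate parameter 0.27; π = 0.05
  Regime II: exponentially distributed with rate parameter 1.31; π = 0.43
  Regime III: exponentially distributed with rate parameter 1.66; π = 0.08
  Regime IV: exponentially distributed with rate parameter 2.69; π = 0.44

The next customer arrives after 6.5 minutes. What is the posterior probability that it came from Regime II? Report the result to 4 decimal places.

0.0461

By Bayes' theorem, P(k | x) = π_k f_k(x) / Σ_j π_j f_j(x).
Component likelihoods at x = 6.5 minutes:
  f_I = 0.046685
  f_II = 0.000262575
  f_III = 3.42035e-05
  f_IV = 6.85667e-08
Weight by the priors:
  π_I·f_I = 0.05 × 0.046685 = 0.00233425
  π_II·f_II = 0.43 × 0.000262575 = 0.000112907
  π_III·f_III = 0.08 × 3.42035e-05 = 2.73628e-06
  π_IV·f_IV = 0.44 × 6.85667e-08 = 3.01693e-08
Denominator: 0.00233425 + 0.000112907 + 2.73628e-06 + 3.01693e-08 = 0.00244992
P(Regime II | the observation) ≈ 0.0461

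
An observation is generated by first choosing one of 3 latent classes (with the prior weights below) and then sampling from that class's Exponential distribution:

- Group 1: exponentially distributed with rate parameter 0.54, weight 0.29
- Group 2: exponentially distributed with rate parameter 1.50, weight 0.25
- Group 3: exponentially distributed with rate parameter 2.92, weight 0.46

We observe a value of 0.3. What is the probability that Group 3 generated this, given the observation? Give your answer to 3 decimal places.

0.600

The responsibility of component k is P(Z=k) f_k(x) divided by Σ_j P(Z=j) f_j(x).
Component likelihoods at x = 0.3:
  f_1 = 0.459238
  f_2 = 0.956442
  f_3 = 1.21602
Weight by the priors:
  P(Z=1)·f_1 = 0.29 × 0.459238 = 0.133179
  P(Z=2)·f_2 = 0.25 × 0.956442 = 0.239111
  P(Z=3)·f_3 = 0.46 × 1.21602 = 0.559369
Normaliser: 0.133179 + 0.239111 + 0.559369 = 0.931659
Responsibility of Group 3: 0.559369 / 0.931659 ≈ 0.600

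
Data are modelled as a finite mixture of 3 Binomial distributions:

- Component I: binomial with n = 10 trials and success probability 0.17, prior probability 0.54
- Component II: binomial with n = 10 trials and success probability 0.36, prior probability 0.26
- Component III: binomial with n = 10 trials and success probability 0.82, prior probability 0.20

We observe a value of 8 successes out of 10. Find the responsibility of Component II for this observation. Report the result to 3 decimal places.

0.022

The responsibility of component k is π_k f_k(x) divided by Σ_j π_j f_j(x).
Component likelihoods at x = 8 successes out of 10:
  f_I = 2.16252e-05
  f_II = 0.00519987
  f_III = 0.298036
Weight by the priors:
  π_I·f_I = 0.54 × 2.16252e-05 = 1.16776e-05
  π_II·f_II = 0.26 × 0.00519987 = 0.00135197
  π_III·f_III = 0.20 × 0.298036 = 0.0596071
Evidence: 1.16776e-05 + 0.00135197 + 0.0596071 = 0.0609708
P(Component II | 8 successes out of 10) ≈ 0.022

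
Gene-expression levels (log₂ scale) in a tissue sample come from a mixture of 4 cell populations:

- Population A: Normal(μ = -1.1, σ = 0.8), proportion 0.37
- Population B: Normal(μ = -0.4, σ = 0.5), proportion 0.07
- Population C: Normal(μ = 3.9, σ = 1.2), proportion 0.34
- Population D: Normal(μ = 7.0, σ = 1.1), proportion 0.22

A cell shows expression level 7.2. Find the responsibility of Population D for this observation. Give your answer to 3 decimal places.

Apply Bayes' rule: the posterior for each component is proportional to its prior times its likelihood at x.
Normal densities:
  L_A = (1/(0.8·√(2π)))·exp(−(7.2−-1.1)²/(2·0.8²)) = 0.498678·exp(-53.82031) = 2.10841e-24
  L_B = (1/(0.5·√(2π)))·exp(−(7.2−-0.4)²/(2·0.5²)) = 0.797885·exp(-115.52000) = 5.39811e-51
  L_C = (1/(1.2·√(2π)))·exp(−(7.2−3.9)²/(2·1.2²)) = 0.332452·exp(-3.78125) = 0.00757797
  L_D = (1/(1.1·√(2π)))·exp(−(7.2−7.0)²/(2·1.1²)) = 0.362675·exp(-0.01653) = 0.356729
Weight by the priors:
  w_A·L_A = 0.37 × 2.10841e-24 = 7.80112e-25
  w_B·L_B = 0.07 × 5.39811e-51 = 3.77868e-52
  w_C·L_C = 0.34 × 0.00757797 = 0.00257651
  w_D·L_D = 0.22 × 0.356729 = 0.0784805
Normaliser: 7.80112e-25 + 3.77868e-52 + 0.00257651 + 0.0784805 = 0.081057
P(Population D | the observation) = 0.0784805 / 0.081057 ≈ 0.968

0.968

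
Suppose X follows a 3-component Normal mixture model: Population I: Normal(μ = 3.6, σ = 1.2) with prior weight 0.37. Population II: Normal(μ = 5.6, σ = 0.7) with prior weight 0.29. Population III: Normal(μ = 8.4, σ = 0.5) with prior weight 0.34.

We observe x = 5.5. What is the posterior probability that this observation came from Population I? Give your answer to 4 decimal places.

The responsibility of component k is P(Z=k) f_k(x) divided by Σ_j P(Z=j) f_j(x).
Component likelihoods at x = 5.5:
  f_I = 0.0949189
  f_II = 0.564132
  f_III = 3.95464e-08
Prior × likelihood for each component:
  P(Z=I)·f_I = 0.37 × 0.0949189 = 0.03512
  P(Z=II)·f_II = 0.29 × 0.564132 = 0.163598
  P(Z=III)·f_III = 0.34 × 3.95464e-08 = 1.34458e-08
Sum: 0.03512 + 0.163598 + 1.34458e-08 = 0.198718
So the posterior for Population I is 0.03512 / 0.198718 ≈ 0.1767.

0.1767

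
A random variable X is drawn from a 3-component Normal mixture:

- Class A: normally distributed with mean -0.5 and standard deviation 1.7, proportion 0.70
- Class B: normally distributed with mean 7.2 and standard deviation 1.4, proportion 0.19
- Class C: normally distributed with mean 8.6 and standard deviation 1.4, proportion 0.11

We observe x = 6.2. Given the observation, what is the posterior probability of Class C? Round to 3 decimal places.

0.146

Apply Bayes' rule: the posterior for each component is proportional to its prior times its likelihood at x.
Normal densities:
  p_A = 9.94354e-05
  p_B = 0.220797
  p_C = 0.0655594
Prior × likelihood for each component:
  w_A·p_A = 0.70 × 9.94354e-05 = 6.96048e-05
  w_B·p_B = 0.19 × 0.220797 = 0.0419514
  w_C·p_C = 0.11 × 0.0655594 = 0.00721154
Sum: 6.96048e-05 + 0.0419514 + 0.00721154 = 0.0492325
P(Class C | x) = 0.00721154 / 0.0492325 ≈ 0.146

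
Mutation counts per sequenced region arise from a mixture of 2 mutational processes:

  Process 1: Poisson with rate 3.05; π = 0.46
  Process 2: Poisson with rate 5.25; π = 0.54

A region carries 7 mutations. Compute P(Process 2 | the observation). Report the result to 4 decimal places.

Posterior ∝ prior × likelihood, so P(k | x) ∝ π_k f_k(x); normalise over all components.
Evaluate each component's likelihood at the observed value:
  f_1 = 0.0230712
  f_2 = 0.114456
Multiply by the mixture weights:
  π_1·f_1 = 0.46 × 0.0230712 = 0.0106128
  π_2·f_2 = 0.54 × 0.114456 = 0.0618062
Marginal: 0.0106128 + 0.0618062 = 0.072419
P(Process 2 | data) = 0.0618062 / 0.072419 ≈ 0.8535

0.8535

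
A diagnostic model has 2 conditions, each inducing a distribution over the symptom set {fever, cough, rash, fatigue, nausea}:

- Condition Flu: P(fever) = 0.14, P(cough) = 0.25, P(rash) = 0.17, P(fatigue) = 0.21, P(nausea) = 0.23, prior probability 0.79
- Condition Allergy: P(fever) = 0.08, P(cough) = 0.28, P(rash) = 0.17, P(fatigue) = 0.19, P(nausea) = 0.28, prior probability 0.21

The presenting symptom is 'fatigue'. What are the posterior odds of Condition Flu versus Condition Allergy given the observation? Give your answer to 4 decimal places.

4.1579

Only the two components matter; the odds are (P(Z=i) f_i(x)) / (P(Z=j) f_j(x)).
Categorical probabilities:
  f_Flu = P(fatigue | comp) = 0.21
  f_Allergy = P(fatigue | comp) = 0.19
0.1659 / 0.0399 ≈ 4.1579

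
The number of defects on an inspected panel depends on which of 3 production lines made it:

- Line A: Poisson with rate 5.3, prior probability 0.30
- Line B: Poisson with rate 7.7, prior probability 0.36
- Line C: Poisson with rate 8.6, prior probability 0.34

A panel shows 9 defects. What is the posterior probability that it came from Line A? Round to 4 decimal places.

0.1352

Posterior ∝ prior × likelihood, so P(k | x) ∝ π_k f_k(x); normalise over all components.
Poisson probabilities:
  p_A = 0.0453899
  p_B = 0.118737
  p_C = 0.130554
Prior × likelihood for each component:
  π_A·p_A = 0.30 × 0.0453899 = 0.013617
  π_B·p_B = 0.36 × 0.118737 = 0.0427453
  π_C·p_C = 0.34 × 0.130554 = 0.0443884
Marginal: 0.013617 + 0.0427453 + 0.0443884 = 0.100751
P(Line A | 9 defects) ≈ 0.1352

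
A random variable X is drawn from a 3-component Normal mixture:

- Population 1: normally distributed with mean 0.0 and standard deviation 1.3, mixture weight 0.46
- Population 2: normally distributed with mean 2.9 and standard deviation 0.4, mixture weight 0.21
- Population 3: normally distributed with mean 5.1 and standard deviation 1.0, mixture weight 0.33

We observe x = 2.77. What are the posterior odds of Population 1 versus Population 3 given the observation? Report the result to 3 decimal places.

1.672

Only the two components matter; the odds are (w_i f_i(x)) / (w_j f_j(x)).
Component likelihoods at x = 2.77:
  f_1 = 0.0317015
  f_2 = 0.94605
  f_3 = 0.0264265
Posterior odds = (w_1·f_1) / (w_3·f_3) = (0.46·0.0317015) / (0.33·0.0264265) = 0.0145827 / 0.00872074 ≈ 1.672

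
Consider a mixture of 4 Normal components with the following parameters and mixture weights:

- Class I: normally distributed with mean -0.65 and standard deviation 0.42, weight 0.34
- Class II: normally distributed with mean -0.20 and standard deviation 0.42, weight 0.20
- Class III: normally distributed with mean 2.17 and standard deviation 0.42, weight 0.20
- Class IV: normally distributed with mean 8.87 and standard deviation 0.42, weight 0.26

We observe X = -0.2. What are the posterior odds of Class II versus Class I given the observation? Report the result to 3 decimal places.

1.044

The posterior odds equal the prior odds times the likelihood ratio: (π_i/π_j)·(f_i(x)/f_j(x)).
Evaluate each component's likelihood at the observed value:
  L_I = (1/(0.42·√(2π)))·exp(−(-0.2−-0.65)²/(2·0.42²)) = 0.949863·exp(-0.57398) = 0.535038
  L_II = (1/(0.42·√(2π)))·exp(−(-0.2−-0.20)²/(2·0.42²)) = 0.949863·exp(-0.00000) = 0.949863
  L_III = (1/(0.42·√(2π)))·exp(−(-0.2−2.17)²/(2·0.42²)) = 0.949863·exp(-15.92092) = 1.15689e-07
  L_IV = (1/(0.42·√(2π)))·exp(−(-0.2−8.87)²/(2·0.42²)) = 0.949863·exp(-233.17715) = 5.12991e-102
0.189973 / 0.181913 ≈ 1.044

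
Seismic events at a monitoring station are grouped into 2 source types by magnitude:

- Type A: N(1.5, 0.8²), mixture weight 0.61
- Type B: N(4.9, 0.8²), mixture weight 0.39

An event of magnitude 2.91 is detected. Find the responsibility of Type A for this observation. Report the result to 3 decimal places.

P(component k | x) = π_k·f_k(x) / marginal(x), where marginal(x) = Σ_j π_j·f_j(x).
Evaluate each component's likelihood at the observed value:
  f_A = (1/(0.8·√(2π)))·exp(−(2.91−1.5)²/(2·0.8²)) = 0.498678·exp(-1.55320) = 0.105505
  f_B = (1/(0.8·√(2π)))·exp(−(2.91−4.9)²/(2·0.8²)) = 0.498678·exp(-3.09383) = 0.0226041
Prior × likelihood for each component:
  π_A·f_A = 0.61 × 0.105505 = 0.064358
  π_B·f_B = 0.39 × 0.0226041 = 0.00881561
Sum: 0.064358 + 0.00881561 = 0.0731736
Responsibility of Type A: 0.064358 / 0.0731736 ≈ 0.880

0.880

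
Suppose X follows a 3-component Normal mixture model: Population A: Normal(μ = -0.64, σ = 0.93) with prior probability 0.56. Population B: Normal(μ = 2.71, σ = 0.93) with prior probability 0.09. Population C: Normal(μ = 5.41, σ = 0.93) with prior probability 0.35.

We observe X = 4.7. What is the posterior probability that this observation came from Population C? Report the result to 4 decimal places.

0.9663

The responsibility of component k is π_k f_k(x) divided by Σ_j π_j f_j(x).
Component likelihoods at x = 4.7:
  f_A = 2.97249e-08
  f_B = 0.043469
  f_C = 0.320527
Unnormalised posteriors:
  π_A·f_A = 0.56 × 2.97249e-08 = 1.6646e-08
  π_B·f_B = 0.09 × 0.043469 = 0.00391221
  π_C·f_C = 0.35 × 0.320527 = 0.112184
Sum: 1.6646e-08 + 0.00391221 + 0.112184 = 0.116097
So the posterior for Population C is 0.112184 / 0.116097 ≈ 0.9663.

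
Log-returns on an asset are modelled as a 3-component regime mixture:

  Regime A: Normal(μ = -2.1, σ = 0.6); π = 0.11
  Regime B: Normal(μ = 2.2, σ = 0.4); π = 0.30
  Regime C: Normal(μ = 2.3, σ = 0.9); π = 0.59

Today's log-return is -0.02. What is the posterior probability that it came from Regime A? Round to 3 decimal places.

0.019

The responsibility of component k is P(Z=k) f_k(x) divided by Σ_j P(Z=j) f_j(x).
Component likelihoods at x = -0.02:
  L_A = 0.00163355
  L_B = 2.04255e-07
  L_C = 0.0159859
Unnormalised posteriors:
  P(Z=A)·L_A = 0.11 × 0.00163355 = 0.00017969
  P(Z=B)·L_B = 0.30 × 2.04255e-07 = 6.12764e-08
  P(Z=C)·L_C = 0.59 × 0.0159859 = 0.00943169
Sum: 0.00017969 + 6.12764e-08 + 0.00943169 = 0.00961144
P(Regime A | data) = 0.00017969 / 0.00961144 ≈ 0.019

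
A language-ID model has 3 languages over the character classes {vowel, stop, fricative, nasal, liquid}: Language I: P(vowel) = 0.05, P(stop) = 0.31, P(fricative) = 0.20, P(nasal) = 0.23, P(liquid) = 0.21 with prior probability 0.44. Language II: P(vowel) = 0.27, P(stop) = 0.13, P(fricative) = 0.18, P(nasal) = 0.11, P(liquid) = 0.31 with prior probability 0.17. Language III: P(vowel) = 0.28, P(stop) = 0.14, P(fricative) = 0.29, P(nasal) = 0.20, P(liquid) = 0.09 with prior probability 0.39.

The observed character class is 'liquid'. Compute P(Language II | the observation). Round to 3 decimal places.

Posterior ∝ prior × likelihood, so P(k | x) ∝ π_k f_k(x); normalise over all components.
Categorical probabilities:
  p_I = P(liquid | comp) = 0.21
  p_II = P(liquid | comp) = 0.31
  p_III = P(liquid | comp) = 0.09
Prior × likelihood for each component:
  π_I·p_I = 0.44 × 0.21 = 0.0924
  π_II·p_II = 0.17 × 0.31 = 0.0527
  π_III·p_III = 0.39 × 0.09 = 0.0351
Denominator: 0.0924 + 0.0527 + 0.0351 = 0.1802
P(Language II | x) = 0.0527 / 0.1802 ≈ 0.292

0.292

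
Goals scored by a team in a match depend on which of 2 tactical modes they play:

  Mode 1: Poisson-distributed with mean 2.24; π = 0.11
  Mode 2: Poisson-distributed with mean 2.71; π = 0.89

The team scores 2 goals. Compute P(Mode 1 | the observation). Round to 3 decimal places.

0.119

P(component k | x) = w_k·f_k(x) / marginal(x), where marginal(x) = Σ_j w_j·f_j(x).
Evaluate each component's likelihood at the observed value:
  f_1 = e^(−2.24)·2.24^2/2! = 0.267083
  f_2 = e^(−2.71)·2.71^2/2! = 0.244326
Prior × likelihood for each component:
  w_1·f_1 = 0.11 × 0.267083 = 0.0293791
  w_2·f_2 = 0.89 × 0.244326 = 0.217451
Normaliser: 0.0293791 + 0.217451 = 0.24683
P(Mode 1 | the observation) ≈ 0.119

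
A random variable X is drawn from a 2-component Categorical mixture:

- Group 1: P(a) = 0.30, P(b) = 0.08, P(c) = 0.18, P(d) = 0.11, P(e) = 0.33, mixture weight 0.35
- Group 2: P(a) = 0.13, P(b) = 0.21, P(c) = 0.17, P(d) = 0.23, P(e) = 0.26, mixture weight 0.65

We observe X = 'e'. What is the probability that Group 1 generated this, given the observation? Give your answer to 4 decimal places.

0.4060

Posterior ∝ prior × likelihood, so P(k | x) ∝ w_k f_k(x); normalise over all components.
Categorical probabilities:
  p_1 = P(e | comp) = 0.33
  p_2 = P(e | comp) = 0.26
Weight by the priors:
  w_1·p_1 = 0.35 × 0.33 = 0.1155
  w_2·p_2 = 0.65 × 0.26 = 0.169
Evidence: 0.1155 + 0.169 = 0.2845
P(Group 1 | data) = 0.1155 / 0.2845 ≈ 0.4060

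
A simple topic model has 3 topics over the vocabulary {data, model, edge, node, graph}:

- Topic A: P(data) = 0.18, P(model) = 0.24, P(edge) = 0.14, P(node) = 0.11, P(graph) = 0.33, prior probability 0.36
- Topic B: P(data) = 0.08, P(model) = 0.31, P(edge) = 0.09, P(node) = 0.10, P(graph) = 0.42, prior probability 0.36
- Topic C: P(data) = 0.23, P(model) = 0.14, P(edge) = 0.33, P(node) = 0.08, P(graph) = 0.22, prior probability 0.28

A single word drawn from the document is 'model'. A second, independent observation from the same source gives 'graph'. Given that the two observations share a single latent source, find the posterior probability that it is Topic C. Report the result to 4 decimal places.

0.1027

P(component k | x) = π_k·f_k(x) / marginal(x), where marginal(x) = Σ_j π_j·f_j(x).
Since both observations come from the same component, the likelihood for component k is f_k(x₁)·f_k(x₂).
  f_A = [0.24] × [0.33] = 0.0792
  f_B = [0.31] × [0.42] = 0.1302
  f_C = [0.14] × [0.22] = 0.0308
Unnormalised posteriors:
  π_A·f_A = 0.36 × 0.0792 = 0.028512
  π_B·f_B = 0.36 × 0.1302 = 0.046872
  π_C·f_C = 0.28 × 0.0308 = 0.008624
Normaliser: 0.028512 + 0.046872 + 0.008624 = 0.084008
Responsibility of Topic C: 0.008624 / 0.084008 ≈ 0.1027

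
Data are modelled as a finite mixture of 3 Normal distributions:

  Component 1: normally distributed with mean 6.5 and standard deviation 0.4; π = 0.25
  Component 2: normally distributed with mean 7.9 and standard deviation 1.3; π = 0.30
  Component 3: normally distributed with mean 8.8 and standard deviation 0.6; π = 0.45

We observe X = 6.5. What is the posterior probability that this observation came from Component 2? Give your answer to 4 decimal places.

0.1712

P(component k | x) = w_k·f_k(x) / marginal(x), where marginal(x) = Σ_j w_j·f_j(x).
Component likelihoods at x = 6.5:
  p_1 = 0.997356
  p_2 = 0.171841
  p_3 = 0.000428451
Prior × likelihood for each component:
  w_1·p_1 = 0.25 × 0.997356 = 0.249339
  w_2·p_2 = 0.30 × 0.171841 = 0.0515524
  w_3·p_3 = 0.45 × 0.000428451 = 0.000192803
Evidence: 0.249339 + 0.0515524 + 0.000192803 = 0.301084
P(Component 2 | 6.5) ≈ 0.1712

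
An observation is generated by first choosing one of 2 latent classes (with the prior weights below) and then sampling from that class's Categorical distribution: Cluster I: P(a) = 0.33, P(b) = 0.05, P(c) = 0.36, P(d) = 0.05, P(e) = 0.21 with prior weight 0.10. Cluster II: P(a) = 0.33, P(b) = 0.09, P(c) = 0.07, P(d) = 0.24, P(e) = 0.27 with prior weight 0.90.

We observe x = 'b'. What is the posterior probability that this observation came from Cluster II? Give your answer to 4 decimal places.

0.9419

The responsibility of component k is π_k f_k(x) divided by Σ_j π_j f_j(x).
Component likelihoods at x = 'b':
  L_I = P(b | comp) = 0.05
  L_II = P(b | comp) = 0.09
Multiply by the mixture weights:
  π_I·L_I = 0.10 × 0.05 = 0.005
  π_II·L_II = 0.90 × 0.09 = 0.081
Marginal: 0.005 + 0.081 = 0.086
P(Cluster II | 'b') = 0.081 / 0.086 ≈ 0.9419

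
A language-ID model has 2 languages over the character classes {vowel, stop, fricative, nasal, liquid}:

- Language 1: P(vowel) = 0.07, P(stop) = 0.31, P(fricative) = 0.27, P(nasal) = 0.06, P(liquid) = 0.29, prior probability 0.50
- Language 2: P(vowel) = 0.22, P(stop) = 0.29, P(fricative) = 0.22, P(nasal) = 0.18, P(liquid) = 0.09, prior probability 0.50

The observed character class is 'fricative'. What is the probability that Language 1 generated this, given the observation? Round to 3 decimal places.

By Bayes' theorem, P(k | x) = P(Z=k) f_k(x) / Σ_j P(Z=j) f_j(x).
Component likelihoods at x = 'fricative':
  p_1 = 0.27
  p_2 = 0.22
Prior × likelihood for each component:
  P(Z=1)·p_1 = 0.50 × 0.27 = 0.135
  P(Z=2)·p_2 = 0.50 × 0.22 = 0.11
Evidence: 0.135 + 0.11 = 0.245
P(Language 1 | 'fricative') ≈ 0.551

0.551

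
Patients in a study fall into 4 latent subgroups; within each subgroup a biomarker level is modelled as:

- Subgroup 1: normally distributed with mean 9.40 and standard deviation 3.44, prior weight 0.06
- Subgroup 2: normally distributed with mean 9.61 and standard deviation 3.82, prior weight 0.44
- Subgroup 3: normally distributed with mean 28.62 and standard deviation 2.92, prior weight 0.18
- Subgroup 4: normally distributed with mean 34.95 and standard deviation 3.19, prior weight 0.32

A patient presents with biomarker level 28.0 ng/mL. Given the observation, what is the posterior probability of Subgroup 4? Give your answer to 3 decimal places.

Posterior ∝ prior × likelihood, so P(k | x) ∝ P(Z=k) f_k(x); normalise over all components.
Evaluate each component's likelihood at the observed value:
  p_1 = 5.19955e-08
  p_2 = 9.68863e-07
  p_3 = 0.133579
  p_4 = 0.0116519
Weight by the priors:
  P(Z=1)·p_1 = 0.06 × 5.19955e-08 = 3.11973e-09
  P(Z=2)·p_2 = 0.44 × 9.68863e-07 = 4.263e-07
  P(Z=3)·p_3 = 0.18 × 0.133579 = 0.0240442
  P(Z=4)·p_4 = 0.32 × 0.0116519 = 0.00372859
Normaliser: 3.11973e-09 + 4.263e-07 + 0.0240442 + 0.00372859 = 0.0277732
So the posterior for Subgroup 4 is 0.00372859 / 0.0277732 ≈ 0.134.

0.134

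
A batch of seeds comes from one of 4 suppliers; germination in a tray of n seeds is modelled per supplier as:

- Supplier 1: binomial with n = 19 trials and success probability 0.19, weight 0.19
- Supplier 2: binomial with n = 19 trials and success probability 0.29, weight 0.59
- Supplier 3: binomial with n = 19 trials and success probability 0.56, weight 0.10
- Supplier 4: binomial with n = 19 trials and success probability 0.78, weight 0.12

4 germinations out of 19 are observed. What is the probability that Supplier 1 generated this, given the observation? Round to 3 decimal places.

Posterior ∝ prior × likelihood, so P(k | x) ∝ w_k f_k(x); normalise over all components.
Component likelihoods at x = 4 germinations out of 19:
  L_1 = 0.214128
  L_2 = 0.161009
  L_3 = 0.00170972
  L_4 = 1.96382e-07
Prior × likelihood for each component:
  w_1·L_1 = 0.19 × 0.214128 = 0.0406843
  w_2·L_2 = 0.59 × 0.161009 = 0.0949955
  w_3·L_3 = 0.10 × 0.00170972 = 0.000170972
  w_4·L_4 = 0.12 × 1.96382e-07 = 2.35659e-08
Denominator: 0.0406843 + 0.0949955 + 0.000170972 + 2.35659e-08 = 0.135851
Responsibility of Supplier 1: 0.0406843 / 0.135851 ≈ 0.299

0.299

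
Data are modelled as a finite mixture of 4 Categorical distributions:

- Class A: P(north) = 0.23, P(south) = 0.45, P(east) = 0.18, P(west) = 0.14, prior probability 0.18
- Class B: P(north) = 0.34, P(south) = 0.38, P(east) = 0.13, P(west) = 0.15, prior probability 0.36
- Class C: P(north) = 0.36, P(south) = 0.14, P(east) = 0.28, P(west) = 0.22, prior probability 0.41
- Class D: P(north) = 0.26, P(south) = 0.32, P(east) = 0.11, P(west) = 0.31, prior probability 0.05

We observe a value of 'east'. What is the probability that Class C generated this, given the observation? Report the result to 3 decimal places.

Posterior ∝ prior × likelihood, so P(k | x) ∝ P(Z=k) f_k(x); normalise over all components.
Categorical probabilities:
  f_A = 0.18
  f_B = 0.13
  f_C = 0.28
  f_D = 0.11
Prior × likelihood for each component:
  P(Z=A)·f_A = 0.18 × 0.18 = 0.0324
  P(Z=B)·f_B = 0.36 × 0.13 = 0.0468
  P(Z=C)·f_C = 0.41 × 0.28 = 0.1148
  P(Z=D)·f_D = 0.05 × 0.11 = 0.0055
Evidence: 0.0324 + 0.0468 + 0.1148 + 0.0055 = 0.1995
Responsibility of Class C: 0.1148 / 0.1995 ≈ 0.575

0.575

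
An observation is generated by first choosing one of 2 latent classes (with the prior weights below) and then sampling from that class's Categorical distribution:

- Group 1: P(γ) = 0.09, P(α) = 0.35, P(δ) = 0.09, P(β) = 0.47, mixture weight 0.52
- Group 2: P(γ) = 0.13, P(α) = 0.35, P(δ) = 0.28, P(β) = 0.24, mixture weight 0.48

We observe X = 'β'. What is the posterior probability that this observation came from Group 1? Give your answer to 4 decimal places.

By Bayes' theorem, P(k | x) = P(Z=k) f_k(x) / Σ_j P(Z=j) f_j(x).
Evaluate each component's likelihood at the observed value:
  f_1 = P(β | comp) = 0.47
  f_2 = P(β | comp) = 0.24
Prior × likelihood for each component:
  P(Z=1)·f_1 = 0.52 × 0.47 = 0.2444
  P(Z=2)·f_2 = 0.48 × 0.24 = 0.1152
Marginal: 0.2444 + 0.1152 = 0.3596
P(Group 1 | data) = 0.2444 / 0.3596 ≈ 0.6796

0.6796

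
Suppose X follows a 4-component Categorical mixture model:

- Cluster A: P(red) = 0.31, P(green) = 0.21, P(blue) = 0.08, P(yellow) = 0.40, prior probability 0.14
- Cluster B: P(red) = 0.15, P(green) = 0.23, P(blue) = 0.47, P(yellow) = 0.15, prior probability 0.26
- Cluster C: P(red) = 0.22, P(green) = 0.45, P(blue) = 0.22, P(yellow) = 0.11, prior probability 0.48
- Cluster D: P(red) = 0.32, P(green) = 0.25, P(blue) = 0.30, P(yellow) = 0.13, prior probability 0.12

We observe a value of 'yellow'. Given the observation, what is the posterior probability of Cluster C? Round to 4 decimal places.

0.3231

Posterior ∝ prior × likelihood, so P(k | x) ∝ π_k f_k(x); normalise over all components.
Evaluate each component's likelihood at the observed value:
  f_A = 0.4
  f_B = 0.15
  f_C = 0.11
  f_D = 0.13
Prior × likelihood for each component:
  π_A·f_A = 0.14 × 0.4 = 0.056
  π_B·f_B = 0.26 × 0.15 = 0.039
  π_C·f_C = 0.48 × 0.11 = 0.0528
  π_D·f_D = 0.12 × 0.13 = 0.0156
Denominator: 0.056 + 0.039 + 0.0528 + 0.0156 = 0.1634
P(Cluster C | data) = 0.0528 / 0.1634 ≈ 0.3231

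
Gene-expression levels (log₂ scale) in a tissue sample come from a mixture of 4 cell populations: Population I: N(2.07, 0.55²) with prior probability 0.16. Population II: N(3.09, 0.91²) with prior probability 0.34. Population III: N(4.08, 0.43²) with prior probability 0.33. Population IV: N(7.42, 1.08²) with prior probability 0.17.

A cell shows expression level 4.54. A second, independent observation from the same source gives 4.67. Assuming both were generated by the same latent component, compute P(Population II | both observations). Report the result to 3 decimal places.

By Bayes' theorem, P(k | x) = P(Z=k) f_k(x) / Σ_j P(Z=j) f_j(x).
Since both observations come from the same component, the likelihood for component k is f_k(x₁)·f_k(x₂).
  f_I = [(1/(0.55·√(2π)))·exp(−(4.54−2.07)²/(2·0.55²)) = 0.725350·exp(-10.08413) = 3.02736e-05] × [1.01844e-05] = 3.08318e-10
  f_II = [(1/(0.91·√(2π)))·exp(−(4.54−3.09)²/(2·0.91²)) = 0.438398·exp(-1.26947) = 0.123181] × [0.0971078] = 0.0119618
  f_III = [(1/(0.43·√(2π)))·exp(−(4.54−4.08)²/(2·0.43²)) = 0.927773·exp(-0.57220) = 0.523525] × [0.361936] = 0.189483
  f_IV = [(1/(1.08·√(2π)))·exp(−(4.54−7.42)²/(2·1.08²)) = 0.369391·exp(-3.55556) = 0.0105518] × [0.0144406] = 0.000152375
Weight by the priors:
  P(Z=I)·f_I = 0.16 × 3.08318e-10 = 4.93309e-11
  P(Z=II)·f_II = 0.34 × 0.0119618 = 0.00406702
  P(Z=III)·f_III = 0.33 × 0.189483 = 0.0625293
  P(Z=IV)·f_IV = 0.17 × 0.000152375 = 2.59037e-05
Evidence: 4.93309e-11 + 0.00406702 + 0.0625293 + 2.59037e-05 = 0.0666222
Responsibility of Population II: 0.00406702 / 0.0666222 ≈ 0.061

0.061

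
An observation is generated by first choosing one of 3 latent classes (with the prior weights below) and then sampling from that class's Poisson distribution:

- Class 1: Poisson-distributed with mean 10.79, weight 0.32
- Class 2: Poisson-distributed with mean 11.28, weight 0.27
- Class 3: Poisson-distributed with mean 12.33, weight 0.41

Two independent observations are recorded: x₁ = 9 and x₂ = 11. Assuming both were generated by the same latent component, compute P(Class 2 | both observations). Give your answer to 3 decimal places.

0.294

Apply Bayes' rule: the posterior for each component is proportional to its prior times its likelihood at x.
Since both observations come from the same component, the likelihood for component k is f_k(x₁)·f_k(x₂).
  f_1 = [0.112562] × [0.119136] = 0.0134102
  f_2 = [0.102844] × [0.11896] = 0.0122343
  f_3 = [0.0801777] × [0.110812] = 0.00888466
Unnormalised posteriors:
  π_1·f_1 = 0.32 × 0.0134102 = 0.00429126
  π_2·f_2 = 0.27 × 0.0122343 = 0.00330327
  π_3·f_3 = 0.41 × 0.00888466 = 0.00364271
Marginal: 0.00429126 + 0.00330327 + 0.00364271 = 0.0112372
P(Class 2 | x₁, x₂) = 0.00330327 / 0.0112372 ≈ 0.294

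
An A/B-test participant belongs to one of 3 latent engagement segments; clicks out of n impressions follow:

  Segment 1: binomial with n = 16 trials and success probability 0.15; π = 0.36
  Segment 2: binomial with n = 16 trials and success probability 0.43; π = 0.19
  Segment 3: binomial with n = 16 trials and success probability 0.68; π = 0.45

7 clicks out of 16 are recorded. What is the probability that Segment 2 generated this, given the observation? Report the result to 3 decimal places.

The responsibility of component k is π_k f_k(x) divided by Σ_j π_j f_j(x).
Binomial probabilities:
  L_1 = C(16,7)·0.15^7·0.85^9 = 11440·1.70859e-06·0.231617 = 0.00452726
  L_2 = C(16,7)·0.43^7·0.57^9 = 11440·0.00271819·0.00635146 = 0.197505
  L_3 = C(16,7)·0.68^7·0.32^9 = 11440·0.0672299·3.51844e-05 = 0.0270606
Weight by the priors:
  π_1·L_1 = 0.36 × 0.00452726 = 0.00162981
  π_2·L_2 = 0.19 × 0.197505 = 0.037526
  π_3·L_3 = 0.45 × 0.0270606 = 0.0121773
Marginal: 0.00162981 + 0.037526 + 0.0121773 = 0.0513331
Responsibility of Segment 2: 0.037526 / 0.0513331 ≈ 0.731

0.731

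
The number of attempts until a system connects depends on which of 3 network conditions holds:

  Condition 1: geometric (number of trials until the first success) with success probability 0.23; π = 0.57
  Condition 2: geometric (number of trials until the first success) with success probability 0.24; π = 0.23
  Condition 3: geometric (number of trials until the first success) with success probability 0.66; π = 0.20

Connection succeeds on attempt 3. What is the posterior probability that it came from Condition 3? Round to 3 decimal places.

0.122

Apply Bayes' rule: the posterior for each component is proportional to its prior times its likelihood at x.
Geometric probabilities:
  L_1 = 0.136367
  L_2 = 0.138624
  L_3 = 0.076296
Prior × likelihood for each component:
  P(Z=1)·L_1 = 0.57 × 0.136367 = 0.0777292
  P(Z=2)·L_2 = 0.23 × 0.138624 = 0.0318835
  P(Z=3)·L_3 = 0.20 × 0.076296 = 0.0152592
Normaliser: 0.0777292 + 0.0318835 + 0.0152592 = 0.124872
P(Condition 3 | 3) ≈ 0.122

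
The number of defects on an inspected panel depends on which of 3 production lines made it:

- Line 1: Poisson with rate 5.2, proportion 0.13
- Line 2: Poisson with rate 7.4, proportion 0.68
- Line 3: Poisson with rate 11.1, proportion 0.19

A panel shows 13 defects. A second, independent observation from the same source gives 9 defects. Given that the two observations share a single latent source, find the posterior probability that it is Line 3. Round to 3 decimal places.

0.559

Posterior ∝ prior × likelihood, so P(k | x) ∝ π_k f_k(x); normalise over all components.
Since both observations come from the same component, the likelihood for component k is f_k(x₁)·f_k(x₂).
  L_1 = [e^(−5.2)·5.2^13/13! = 0.00180066] × [0.0422606] = 7.6097e-05
  L_2 = [e^(−7.4)·7.4^13/13! = 0.0195863] × [0.112084] = 0.00219531
  L_3 = [e^(−11.1)·11.1^13/13! = 0.0942431] × [0.106531] = 0.0100398
Unnormalised posteriors:
  π_1·L_1 = 0.13 × 7.6097e-05 = 9.89261e-06
  π_2·L_2 = 0.68 × 0.00219531 = 0.00149281
  π_3·L_3 = 0.19 × 0.0100398 = 0.00190756
Normaliser: 9.89261e-06 + 0.00149281 + 0.00190756 = 0.00341026
P(Line 3 | x₁, x₂) ≈ 0.559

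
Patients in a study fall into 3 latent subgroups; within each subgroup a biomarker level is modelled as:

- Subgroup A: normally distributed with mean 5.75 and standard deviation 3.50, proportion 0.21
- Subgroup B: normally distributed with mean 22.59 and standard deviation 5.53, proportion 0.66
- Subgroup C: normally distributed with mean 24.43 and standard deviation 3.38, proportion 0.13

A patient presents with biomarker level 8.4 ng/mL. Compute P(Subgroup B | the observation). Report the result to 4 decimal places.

0.0897

P(component k | x) = π_k·f_k(x) / marginal(x), where marginal(x) = Σ_j π_j·f_j(x).
Normal densities:
  p_A = 0.0855774
  p_B = 0.00268168
  p_C = 1.54119e-06
Unnormalised posteriors:
  π_A·p_A = 0.21 × 0.0855774 = 0.0179713
  π_B·p_B = 0.66 × 0.00268168 = 0.00176991
  π_C·p_C = 0.13 × 1.54119e-06 = 2.00354e-07
Sum: 0.0179713 + 0.00176991 + 2.00354e-07 = 0.0197414
P(Subgroup B | 8.4 ng/mL) = 0.00176991 / 0.0197414 ≈ 0.0897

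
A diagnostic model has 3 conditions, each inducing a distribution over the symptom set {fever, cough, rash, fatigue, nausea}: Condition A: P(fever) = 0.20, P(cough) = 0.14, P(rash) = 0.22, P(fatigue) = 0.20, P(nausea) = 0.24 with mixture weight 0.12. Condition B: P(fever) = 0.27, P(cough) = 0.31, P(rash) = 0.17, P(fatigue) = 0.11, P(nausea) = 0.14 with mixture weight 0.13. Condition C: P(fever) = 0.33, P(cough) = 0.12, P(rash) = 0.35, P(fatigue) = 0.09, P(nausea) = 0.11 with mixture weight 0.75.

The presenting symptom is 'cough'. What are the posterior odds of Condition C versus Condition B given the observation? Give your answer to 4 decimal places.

2.2333

Only the two components matter; the odds are (π_i f_i(x)) / (π_j f_j(x)).
Evaluate each component's likelihood at the observed value:
  p_A = P(cough | comp) = 0.14
  p_B = P(cough | comp) = 0.31
  p_C = P(cough | comp) = 0.12
Odds = (0.75/0.13) × (0.12/0.31) = 5.76923 × 0.387097 ≈ 2.2333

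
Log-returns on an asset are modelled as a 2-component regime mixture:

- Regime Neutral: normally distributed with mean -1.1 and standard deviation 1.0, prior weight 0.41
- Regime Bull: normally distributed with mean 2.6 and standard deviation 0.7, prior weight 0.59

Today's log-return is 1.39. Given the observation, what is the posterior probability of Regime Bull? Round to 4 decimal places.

0.9111

P(component k | x) = P(Z=k)·f_k(x) / marginal(x), where marginal(x) = Σ_j P(Z=j)·f_j(x).
Evaluate each component's likelihood at the observed value:
  p_Neutral = 0.0179711
  p_Bull = 0.127934
Unnormalised posteriors:
  P(Z=Neutral)·p_Neutral = 0.41 × 0.0179711 = 0.00736816
  P(Z=Bull)·p_Bull = 0.59 × 0.127934 = 0.0754809
Normaliser: 0.00736816 + 0.0754809 = 0.082849
So the posterior for Regime Bull is 0.0754809 / 0.082849 ≈ 0.9111.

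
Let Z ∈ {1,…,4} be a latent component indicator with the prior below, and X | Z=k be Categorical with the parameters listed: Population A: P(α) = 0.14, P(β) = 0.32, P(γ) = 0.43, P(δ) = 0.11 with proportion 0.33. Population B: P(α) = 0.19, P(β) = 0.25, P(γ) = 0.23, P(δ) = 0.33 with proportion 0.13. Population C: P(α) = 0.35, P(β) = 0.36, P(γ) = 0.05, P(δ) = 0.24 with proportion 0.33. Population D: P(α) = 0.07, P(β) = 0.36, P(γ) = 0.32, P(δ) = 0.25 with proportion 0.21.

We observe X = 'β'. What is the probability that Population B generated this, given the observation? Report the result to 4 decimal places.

0.0977

P(component k | x) = P(Z=k)·f_k(x) / marginal(x), where marginal(x) = Σ_j P(Z=j)·f_j(x).
Categorical probabilities:
  L_A = P(β | comp) = 0.32
  L_B = P(β | comp) = 0.25
  L_C = P(β | comp) = 0.36
  L_D = P(β | comp) = 0.36
Prior × likelihood for each component:
  P(Z=A)·L_A = 0.33 × 0.32 = 0.1056
  P(Z=B)·L_B = 0.13 × 0.25 = 0.0325
  P(Z=C)·L_C = 0.33 × 0.36 = 0.1188
  P(Z=D)·L_D = 0.21 × 0.36 = 0.0756
Sum: 0.1056 + 0.0325 + 0.1188 + 0.0756 = 0.3325
P(Population B | 'β') ≈ 0.0977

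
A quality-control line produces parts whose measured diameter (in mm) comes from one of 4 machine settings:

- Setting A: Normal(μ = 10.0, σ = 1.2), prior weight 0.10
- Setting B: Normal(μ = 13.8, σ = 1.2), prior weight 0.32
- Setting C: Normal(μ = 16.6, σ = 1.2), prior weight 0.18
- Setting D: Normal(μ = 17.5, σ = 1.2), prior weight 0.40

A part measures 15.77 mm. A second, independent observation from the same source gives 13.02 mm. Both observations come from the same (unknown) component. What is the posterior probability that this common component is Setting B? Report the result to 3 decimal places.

0.974

Posterior ∝ prior × likelihood, so P(k | x) ∝ π_k f_k(x); normalise over all components.
Since both observations come from the same component, the likelihood for component k is f_k(x₁)·f_k(x₂).
  f_A = [(1/(1.2·√(2π)))·exp(−(15.77−10.0)²/(2·1.2²)) = 0.332452·exp(-11.56003) = 3.17154e-06] × [0.0140089] = 4.44296e-08
  f_B = [(1/(1.2·√(2π)))·exp(−(15.77−13.8)²/(2·1.2²)) = 0.332452·exp(-1.34753) = 0.0863976] × [0.269144] = 0.0232534
  f_C = [(1/(1.2·√(2π)))·exp(−(15.77−16.6)²/(2·1.2²)) = 0.332452·exp(-0.23920) = 0.261725] × [0.00388202] = 0.00101602
  f_D = [(1/(1.2·√(2π)))·exp(−(15.77−17.5)²/(2·1.2²)) = 0.332452·exp(-1.03920) = 0.117601] × [0.000312737] = 3.6778e-05
Unnormalised posteriors:
  π_A·f_A = 0.10 × 4.44296e-08 = 4.44296e-09
  π_B·f_B = 0.32 × 0.0232534 = 0.00744108
  π_C·f_C = 0.18 × 0.00101602 = 0.000182884
  π_D·f_D = 0.40 × 3.6778e-05 = 1.47112e-05
Marginal: 4.44296e-09 + 0.00744108 + 0.000182884 + 1.47112e-05 = 0.00763868
Responsibility of Setting B: 0.00744108 / 0.00763868 ≈ 0.974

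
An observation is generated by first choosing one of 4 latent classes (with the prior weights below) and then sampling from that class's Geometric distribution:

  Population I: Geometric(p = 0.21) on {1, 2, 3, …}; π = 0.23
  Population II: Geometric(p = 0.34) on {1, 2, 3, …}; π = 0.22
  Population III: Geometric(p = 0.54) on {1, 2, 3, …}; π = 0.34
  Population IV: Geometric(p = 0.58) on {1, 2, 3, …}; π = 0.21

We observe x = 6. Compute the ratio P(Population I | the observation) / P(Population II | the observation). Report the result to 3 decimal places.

1.587

Since P(k|x) ∝ w_k f_k(x), the posterior odds are w_i f_i(x) / (w_j f_j(x)).
Geometric probabilities:
  L_I = 0.0646182
  L_II = 0.0425793
  L_III = 0.011122
  L_IV = 0.00758009
0.0148622 / 0.00936745 ≈ 1.587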